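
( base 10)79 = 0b1001111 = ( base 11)72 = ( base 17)4B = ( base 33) 2d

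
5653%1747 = 412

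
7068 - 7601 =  - 533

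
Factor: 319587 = 3^1*307^1 * 347^1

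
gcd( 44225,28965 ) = 5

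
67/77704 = 67/77704 = 0.00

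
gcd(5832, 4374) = 1458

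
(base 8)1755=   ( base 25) 1F5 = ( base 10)1005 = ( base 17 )382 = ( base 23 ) 1KG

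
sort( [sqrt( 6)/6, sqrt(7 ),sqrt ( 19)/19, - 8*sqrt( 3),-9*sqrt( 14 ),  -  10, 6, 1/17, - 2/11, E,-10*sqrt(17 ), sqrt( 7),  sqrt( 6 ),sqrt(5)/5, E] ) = [ - 10*sqrt( 17), - 9 * sqrt( 14 ), - 8 * sqrt(3),-10, - 2/11,1/17, sqrt( 19)/19, sqrt( 6 ) /6, sqrt(5)/5,sqrt( 6),sqrt(7),  sqrt( 7), E,  E,6]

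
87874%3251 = 97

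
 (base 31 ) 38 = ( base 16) 65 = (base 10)101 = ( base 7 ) 203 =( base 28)3H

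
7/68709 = 7/68709=0.00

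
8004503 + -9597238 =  - 1592735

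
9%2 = 1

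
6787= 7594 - 807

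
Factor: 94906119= 3^1*7^1  *  11^1*23^1*17863^1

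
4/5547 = 4/5547  =  0.00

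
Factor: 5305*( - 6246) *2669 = -88437395070=- 2^1*3^2 *5^1*17^1*157^1*347^1 *1061^1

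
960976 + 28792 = 989768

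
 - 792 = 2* ( - 396 )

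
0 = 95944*0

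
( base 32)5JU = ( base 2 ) 1011001111110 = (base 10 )5758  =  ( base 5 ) 141013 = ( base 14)2154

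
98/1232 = 7/88= 0.08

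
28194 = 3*9398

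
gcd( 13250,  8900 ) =50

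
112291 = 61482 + 50809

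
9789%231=87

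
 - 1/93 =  - 1/93=- 0.01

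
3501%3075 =426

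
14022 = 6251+7771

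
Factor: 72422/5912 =2^( - 2)*7^2 = 49/4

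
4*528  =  2112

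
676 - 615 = 61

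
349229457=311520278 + 37709179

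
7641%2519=84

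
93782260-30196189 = 63586071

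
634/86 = 317/43 =7.37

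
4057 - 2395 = 1662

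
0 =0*300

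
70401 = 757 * 93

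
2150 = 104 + 2046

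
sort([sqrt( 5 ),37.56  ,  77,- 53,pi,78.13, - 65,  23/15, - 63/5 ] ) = [ - 65 , - 53 , - 63/5,23/15,sqrt( 5), pi, 37.56,77, 78.13]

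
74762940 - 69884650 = 4878290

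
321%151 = 19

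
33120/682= 48  +  192/341 = 48.56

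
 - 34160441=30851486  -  65011927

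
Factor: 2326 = 2^1*1163^1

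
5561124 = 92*60447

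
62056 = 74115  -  12059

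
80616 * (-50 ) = - 4030800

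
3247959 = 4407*737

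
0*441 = 0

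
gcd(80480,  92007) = 1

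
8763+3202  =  11965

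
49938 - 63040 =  - 13102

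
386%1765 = 386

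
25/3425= 1/137 = 0.01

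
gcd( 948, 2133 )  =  237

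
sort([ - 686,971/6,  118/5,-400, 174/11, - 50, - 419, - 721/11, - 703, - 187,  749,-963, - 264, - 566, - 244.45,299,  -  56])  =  [ - 963 , - 703, - 686, - 566, - 419,-400, - 264, - 244.45,- 187 , - 721/11, - 56, - 50, 174/11,118/5 , 971/6 , 299,749 ]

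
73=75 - 2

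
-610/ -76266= 305/38133 = 0.01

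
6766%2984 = 798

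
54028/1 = 54028  =  54028.00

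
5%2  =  1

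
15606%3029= 461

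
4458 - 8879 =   -  4421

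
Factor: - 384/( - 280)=48/35 = 2^4*3^1  *5^( - 1 )*7^ ( - 1)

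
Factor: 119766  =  2^1*3^1 * 19961^1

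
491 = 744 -253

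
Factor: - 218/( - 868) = 2^( - 1 )*7^( - 1) *31^ ( - 1) * 109^1  =  109/434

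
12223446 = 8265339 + 3958107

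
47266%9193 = 1301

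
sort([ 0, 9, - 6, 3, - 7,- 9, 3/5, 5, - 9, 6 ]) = [ - 9,- 9 ,- 7, - 6,0,  3/5,3, 5 , 6, 9]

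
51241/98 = 51241/98 = 522.87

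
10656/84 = 888/7= 126.86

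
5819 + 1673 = 7492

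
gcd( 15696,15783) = 3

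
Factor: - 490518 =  - 2^1 * 3^2*7^1*17^1*229^1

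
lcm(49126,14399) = 835142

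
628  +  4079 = 4707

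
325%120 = 85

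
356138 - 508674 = - 152536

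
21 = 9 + 12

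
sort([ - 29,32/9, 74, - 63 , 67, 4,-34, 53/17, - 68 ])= [-68, - 63,-34, - 29, 53/17, 32/9, 4, 67, 74]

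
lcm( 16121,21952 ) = 1031744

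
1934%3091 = 1934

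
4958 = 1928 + 3030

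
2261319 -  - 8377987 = 10639306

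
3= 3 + 0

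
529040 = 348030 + 181010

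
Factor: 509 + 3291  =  2^3*5^2*19^1 = 3800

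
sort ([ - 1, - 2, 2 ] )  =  [ - 2, - 1,2] 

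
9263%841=12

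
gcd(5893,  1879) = 1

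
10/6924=5/3462 =0.00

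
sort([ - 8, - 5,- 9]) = [-9,-8, - 5]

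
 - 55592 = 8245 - 63837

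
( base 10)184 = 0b10111000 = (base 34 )5e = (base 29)6A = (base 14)d2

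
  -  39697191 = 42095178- 81792369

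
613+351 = 964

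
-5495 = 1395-6890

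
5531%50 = 31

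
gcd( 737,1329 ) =1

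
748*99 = 74052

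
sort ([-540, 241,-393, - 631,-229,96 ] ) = [ -631 , - 540,-393, - 229, 96, 241 ] 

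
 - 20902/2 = -10451 = - 10451.00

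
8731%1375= 481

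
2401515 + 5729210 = 8130725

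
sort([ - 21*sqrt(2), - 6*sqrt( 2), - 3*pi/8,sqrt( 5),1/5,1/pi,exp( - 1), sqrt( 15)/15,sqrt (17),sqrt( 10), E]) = [ - 21*sqrt(2), - 6*sqrt( 2 ), - 3*pi/8,1/5,sqrt(15 ) /15,1/pi,exp( - 1), sqrt(5 ),E,sqrt( 10),sqrt( 17 )]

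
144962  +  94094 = 239056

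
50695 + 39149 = 89844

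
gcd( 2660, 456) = 76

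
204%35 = 29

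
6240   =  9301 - 3061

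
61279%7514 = 1167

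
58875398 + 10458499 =69333897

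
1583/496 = 3 + 95/496 = 3.19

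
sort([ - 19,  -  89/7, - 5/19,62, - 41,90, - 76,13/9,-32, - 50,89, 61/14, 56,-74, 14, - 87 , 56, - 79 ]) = [ - 87 , - 79,-76,- 74,-50,  -  41,-32,- 19, - 89/7, -5/19, 13/9,61/14 , 14, 56,56,  62, 89, 90 ]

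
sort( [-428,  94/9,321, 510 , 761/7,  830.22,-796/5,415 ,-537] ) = [ - 537,-428,-796/5,94/9, 761/7,321 , 415,510,830.22 ]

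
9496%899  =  506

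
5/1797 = 5/1797  =  0.00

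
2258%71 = 57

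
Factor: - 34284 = - 2^2*3^1*2857^1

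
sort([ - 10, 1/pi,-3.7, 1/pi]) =[-10, - 3.7,1/pi, 1/pi]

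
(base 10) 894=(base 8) 1576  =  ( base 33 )r3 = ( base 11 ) 743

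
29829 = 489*61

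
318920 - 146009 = 172911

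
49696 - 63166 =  - 13470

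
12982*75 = 973650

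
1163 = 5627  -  4464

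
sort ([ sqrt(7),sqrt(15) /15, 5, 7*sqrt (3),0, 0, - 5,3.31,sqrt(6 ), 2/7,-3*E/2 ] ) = [ - 5, - 3*E/2,0 , 0,sqrt ( 15)/15,2/7,sqrt(6),sqrt( 7),3.31,5, 7*sqrt(3) ]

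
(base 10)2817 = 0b101100000001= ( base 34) 2ET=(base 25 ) 4ch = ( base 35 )2AH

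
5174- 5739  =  -565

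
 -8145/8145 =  - 1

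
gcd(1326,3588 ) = 78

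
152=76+76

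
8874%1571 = 1019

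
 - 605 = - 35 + -570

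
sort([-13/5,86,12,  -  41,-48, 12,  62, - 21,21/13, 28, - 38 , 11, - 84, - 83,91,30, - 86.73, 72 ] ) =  [ - 86.73, - 84, - 83 ,-48 , - 41, - 38, - 21, - 13/5, 21/13,11,  12, 12,  28,30 , 62, 72, 86, 91] 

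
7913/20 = 7913/20 = 395.65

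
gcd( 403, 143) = 13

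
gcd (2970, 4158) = 594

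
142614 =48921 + 93693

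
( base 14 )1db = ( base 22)HF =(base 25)FE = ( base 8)605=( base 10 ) 389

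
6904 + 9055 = 15959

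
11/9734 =11/9734 = 0.00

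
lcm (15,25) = 75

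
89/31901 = 89/31901 = 0.00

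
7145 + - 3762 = 3383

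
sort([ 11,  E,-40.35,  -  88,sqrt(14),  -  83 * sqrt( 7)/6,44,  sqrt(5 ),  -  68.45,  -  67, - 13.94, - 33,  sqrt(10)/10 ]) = [ - 88, - 68.45,  -  67, - 40.35, - 83*sqrt( 7)/6, -33, - 13.94,sqrt( 10 )/10 , sqrt (5),E,sqrt(14),  11 , 44]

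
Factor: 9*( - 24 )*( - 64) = 13824 =2^9*3^3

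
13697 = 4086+9611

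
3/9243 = 1/3081 = 0.00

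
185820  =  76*2445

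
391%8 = 7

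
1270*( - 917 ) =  -1164590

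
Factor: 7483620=2^2*3^1*5^1*37^1*3371^1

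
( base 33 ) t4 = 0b1111000001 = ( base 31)100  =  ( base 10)961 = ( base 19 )2CB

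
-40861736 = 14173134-55034870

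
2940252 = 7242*406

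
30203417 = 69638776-39435359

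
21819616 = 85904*254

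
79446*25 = 1986150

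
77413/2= 38706  +  1/2= 38706.50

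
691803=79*8757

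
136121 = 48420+87701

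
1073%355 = 8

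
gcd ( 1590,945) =15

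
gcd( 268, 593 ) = 1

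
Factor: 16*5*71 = 5680 = 2^4 *5^1*71^1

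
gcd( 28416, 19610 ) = 74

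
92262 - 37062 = 55200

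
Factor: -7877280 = -2^5*3^1*5^1*16411^1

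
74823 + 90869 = 165692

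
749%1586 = 749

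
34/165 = 34/165 = 0.21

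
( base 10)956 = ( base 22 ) 1LA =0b1110111100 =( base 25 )1D6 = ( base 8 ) 1674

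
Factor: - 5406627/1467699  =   - 1802209/489233=-23^( - 1 )*89^( - 1)*239^( - 1 ) * 907^1*1987^1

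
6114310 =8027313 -1913003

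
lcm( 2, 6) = 6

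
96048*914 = 87787872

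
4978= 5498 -520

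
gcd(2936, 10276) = 1468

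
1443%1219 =224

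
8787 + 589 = 9376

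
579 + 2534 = 3113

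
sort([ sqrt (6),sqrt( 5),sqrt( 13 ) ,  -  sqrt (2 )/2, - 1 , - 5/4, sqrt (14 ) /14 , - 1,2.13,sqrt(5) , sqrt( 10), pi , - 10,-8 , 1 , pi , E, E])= [ - 10, - 8, - 5/4, - 1, - 1 ,-sqrt(  2)/2, sqrt (14 )/14, 1,2.13, sqrt( 5 ),sqrt(5) , sqrt( 6) , E, E,pi,  pi, sqrt( 10),sqrt(13 ) ]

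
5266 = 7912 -2646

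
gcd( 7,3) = 1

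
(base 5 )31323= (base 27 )2N9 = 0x828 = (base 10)2088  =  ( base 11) 1629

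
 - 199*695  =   - 138305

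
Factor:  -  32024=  - 2^3 * 4003^1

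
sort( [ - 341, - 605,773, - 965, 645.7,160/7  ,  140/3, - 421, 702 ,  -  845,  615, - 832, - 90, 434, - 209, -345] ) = [ - 965,-845,- 832, - 605, - 421, - 345,-341 , - 209, - 90,160/7,140/3, 434, 615, 645.7, 702, 773 ]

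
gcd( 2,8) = 2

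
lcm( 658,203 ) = 19082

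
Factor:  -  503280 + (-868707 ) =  - 1371987= - 3^2*152443^1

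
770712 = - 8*(-96339 ) 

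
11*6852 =75372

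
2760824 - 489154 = 2271670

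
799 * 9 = 7191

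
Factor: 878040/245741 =2^3*3^4*5^1*271^1*245741^( - 1) 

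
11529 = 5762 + 5767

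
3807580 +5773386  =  9580966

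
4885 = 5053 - 168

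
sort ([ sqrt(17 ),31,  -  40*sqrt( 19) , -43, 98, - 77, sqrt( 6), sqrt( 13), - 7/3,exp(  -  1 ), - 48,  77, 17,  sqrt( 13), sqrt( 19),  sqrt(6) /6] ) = [ - 40*sqrt( 19 ), - 77, - 48,-43, - 7/3, exp( - 1 ),sqrt( 6 )/6, sqrt ( 6),sqrt (13) , sqrt(13 ), sqrt( 17 ), sqrt( 19)  ,  17,31, 77,98 ]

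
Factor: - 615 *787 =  - 3^1 *5^1*41^1 * 787^1 = - 484005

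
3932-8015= -4083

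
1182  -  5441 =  - 4259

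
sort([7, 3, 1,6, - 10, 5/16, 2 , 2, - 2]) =[ - 10,  -  2,5/16,  1, 2, 2, 3, 6, 7]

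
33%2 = 1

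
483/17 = 483/17  =  28.41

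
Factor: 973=7^1 * 139^1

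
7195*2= 14390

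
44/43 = 44/43 = 1.02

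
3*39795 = 119385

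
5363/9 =5363/9 = 595.89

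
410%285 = 125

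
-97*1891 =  - 183427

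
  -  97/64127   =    -  1 + 64030/64127 = - 0.00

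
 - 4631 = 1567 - 6198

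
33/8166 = 11/2722= 0.00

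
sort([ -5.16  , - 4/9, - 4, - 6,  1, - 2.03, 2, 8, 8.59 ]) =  [-6,- 5.16 , - 4 , - 2.03, - 4/9,1, 2,  8, 8.59]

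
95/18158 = 95/18158 = 0.01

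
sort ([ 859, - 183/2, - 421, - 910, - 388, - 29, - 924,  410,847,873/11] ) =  [ - 924, - 910, - 421, - 388, - 183/2, - 29,873/11,410,  847, 859]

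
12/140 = 3/35 = 0.09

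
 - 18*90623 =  - 1631214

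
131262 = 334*393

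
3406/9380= 1703/4690  =  0.36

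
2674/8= 1337/4  =  334.25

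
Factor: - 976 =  - 2^4*61^1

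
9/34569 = 1/3841= 0.00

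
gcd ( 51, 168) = 3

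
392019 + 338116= 730135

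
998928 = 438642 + 560286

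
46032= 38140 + 7892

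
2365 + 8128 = 10493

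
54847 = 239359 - 184512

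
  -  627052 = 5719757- 6346809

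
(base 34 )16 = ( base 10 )40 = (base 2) 101000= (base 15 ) 2a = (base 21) 1j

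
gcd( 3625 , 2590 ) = 5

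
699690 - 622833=76857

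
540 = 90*6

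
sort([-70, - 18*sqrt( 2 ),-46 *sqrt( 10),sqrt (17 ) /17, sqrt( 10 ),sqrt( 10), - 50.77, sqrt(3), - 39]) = [ - 46*sqrt( 10), - 70, -50.77 , - 39, - 18*sqrt(2),sqrt(17 ) /17,  sqrt(3), sqrt(10),sqrt( 10 )]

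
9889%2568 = 2185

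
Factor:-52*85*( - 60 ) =265200 = 2^4*3^1*5^2*13^1*17^1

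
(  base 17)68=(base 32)3e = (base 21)55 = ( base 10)110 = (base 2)1101110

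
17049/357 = 47+ 90/119 = 47.76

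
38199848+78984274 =117184122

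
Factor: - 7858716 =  - 2^2*3^1 * 41^1  *15973^1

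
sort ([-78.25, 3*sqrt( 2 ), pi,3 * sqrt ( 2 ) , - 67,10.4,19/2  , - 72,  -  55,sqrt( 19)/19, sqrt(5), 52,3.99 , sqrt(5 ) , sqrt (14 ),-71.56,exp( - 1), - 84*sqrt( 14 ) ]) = [ -84*sqrt(14), - 78.25, - 72, - 71.56 , - 67 ,-55 , sqrt( 19)/19, exp( - 1), sqrt(5),sqrt( 5 ) , pi, sqrt(14),  3.99,3*sqrt( 2 ), 3*sqrt( 2), 19/2,10.4 , 52 ]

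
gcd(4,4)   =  4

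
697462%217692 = 44386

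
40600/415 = 97 + 69/83 = 97.83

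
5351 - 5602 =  - 251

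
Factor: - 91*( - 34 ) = 3094 = 2^1*7^1*13^1*17^1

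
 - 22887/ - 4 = 22887/4 = 5721.75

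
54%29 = 25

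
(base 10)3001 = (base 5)44001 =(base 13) 149b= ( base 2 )101110111001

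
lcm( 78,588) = 7644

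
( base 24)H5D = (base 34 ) 8JV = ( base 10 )9925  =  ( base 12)58B1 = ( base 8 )23305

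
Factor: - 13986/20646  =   - 3^1 *7^1 * 31^(-1) = - 21/31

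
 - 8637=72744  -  81381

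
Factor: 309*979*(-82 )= -24805902 = - 2^1*3^1 * 11^1*41^1*89^1*103^1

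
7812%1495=337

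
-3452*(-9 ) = 31068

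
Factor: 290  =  2^1*5^1*29^1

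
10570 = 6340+4230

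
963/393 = 321/131 = 2.45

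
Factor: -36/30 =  - 2^1*3^1*5^( - 1 ) = - 6/5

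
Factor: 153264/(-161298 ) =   -  248/261 = - 2^3*3^( - 2)  *29^ ( - 1 ) * 31^1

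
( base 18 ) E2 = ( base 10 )254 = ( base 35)79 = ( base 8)376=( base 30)8E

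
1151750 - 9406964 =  - 8255214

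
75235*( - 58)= - 4363630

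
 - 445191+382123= - 63068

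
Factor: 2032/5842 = 8/23 = 2^3 *23^( - 1)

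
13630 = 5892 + 7738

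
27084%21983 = 5101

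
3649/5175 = 3649/5175 = 0.71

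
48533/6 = 48533/6 = 8088.83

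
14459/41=14459/41 = 352.66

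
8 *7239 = 57912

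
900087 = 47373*19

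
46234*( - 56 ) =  - 2589104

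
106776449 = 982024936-875248487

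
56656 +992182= 1048838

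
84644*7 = 592508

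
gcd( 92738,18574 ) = 2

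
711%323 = 65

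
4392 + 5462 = 9854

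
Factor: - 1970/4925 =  - 2^1*5^( - 1 ) = -  2/5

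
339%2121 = 339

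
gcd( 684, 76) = 76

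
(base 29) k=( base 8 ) 24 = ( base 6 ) 32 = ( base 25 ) K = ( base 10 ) 20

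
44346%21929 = 488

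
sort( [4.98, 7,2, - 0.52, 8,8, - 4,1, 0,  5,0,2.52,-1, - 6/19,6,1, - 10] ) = [ - 10, - 4, - 1, - 0.52, - 6/19,  0,0,1,1,2,2.52,4.98,5  ,  6,  7, 8, 8] 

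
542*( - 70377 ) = -38144334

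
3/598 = 3/598 = 0.01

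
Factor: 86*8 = 2^4* 43^1=688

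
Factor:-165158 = -2^1*7^1*47^1*251^1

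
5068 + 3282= 8350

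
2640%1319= 2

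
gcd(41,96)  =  1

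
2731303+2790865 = 5522168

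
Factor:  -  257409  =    -  3^2*37^1 * 773^1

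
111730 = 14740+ 96990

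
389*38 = 14782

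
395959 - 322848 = 73111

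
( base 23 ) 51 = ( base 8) 164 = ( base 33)3h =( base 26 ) 4C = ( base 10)116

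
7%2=1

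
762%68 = 14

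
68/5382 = 34/2691  =  0.01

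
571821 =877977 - 306156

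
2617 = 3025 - 408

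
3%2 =1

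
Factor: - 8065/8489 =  - 5^1*13^(-1)*653^(  -  1 )*1613^1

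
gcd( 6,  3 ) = 3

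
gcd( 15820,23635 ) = 5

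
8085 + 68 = 8153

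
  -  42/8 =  - 6 + 3/4 = - 5.25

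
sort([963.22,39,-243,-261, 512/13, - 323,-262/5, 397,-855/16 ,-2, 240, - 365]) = [ - 365,-323,-261, - 243, - 855/16, - 262/5, - 2, 39,512/13, 240, 397, 963.22 ] 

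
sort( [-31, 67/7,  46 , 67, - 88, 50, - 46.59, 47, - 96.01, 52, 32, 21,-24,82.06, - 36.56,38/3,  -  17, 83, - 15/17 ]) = [- 96.01,-88, - 46.59, - 36.56, - 31, - 24,-17,  -  15/17, 67/7, 38/3, 21, 32,  46,  47, 50, 52, 67,82.06, 83]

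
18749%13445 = 5304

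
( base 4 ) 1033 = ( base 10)79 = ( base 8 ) 117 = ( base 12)67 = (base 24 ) 37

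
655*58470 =38297850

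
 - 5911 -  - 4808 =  - 1103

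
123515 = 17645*7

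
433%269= 164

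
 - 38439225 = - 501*76725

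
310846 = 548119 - 237273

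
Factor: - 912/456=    - 2^1 = - 2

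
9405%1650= 1155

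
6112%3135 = 2977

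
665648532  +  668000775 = 1333649307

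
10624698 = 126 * 84323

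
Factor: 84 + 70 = 154 = 2^1*7^1*11^1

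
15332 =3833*4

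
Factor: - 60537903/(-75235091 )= 3^1*191^(-1 )*197^1*102433^1*393901^ ( - 1)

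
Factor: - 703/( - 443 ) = 19^1*37^1*443^( - 1 )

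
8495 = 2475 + 6020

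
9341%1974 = 1445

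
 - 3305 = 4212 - 7517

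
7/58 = 7/58 = 0.12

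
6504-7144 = -640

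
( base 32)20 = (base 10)64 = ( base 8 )100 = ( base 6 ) 144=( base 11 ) 59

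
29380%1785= 820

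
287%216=71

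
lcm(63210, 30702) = 1074570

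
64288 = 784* 82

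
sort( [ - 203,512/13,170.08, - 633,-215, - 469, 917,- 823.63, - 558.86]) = [ - 823.63,- 633,- 558.86, - 469 , -215, - 203,  512/13,170.08,917]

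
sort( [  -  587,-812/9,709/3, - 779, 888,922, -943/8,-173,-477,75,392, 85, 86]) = [  -  779, - 587  ,-477,- 173, - 943/8 ,  -  812/9,  75,85, 86, 709/3,392, 888, 922 ]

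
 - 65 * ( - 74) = 4810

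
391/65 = 6 + 1/65=6.02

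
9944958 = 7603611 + 2341347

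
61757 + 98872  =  160629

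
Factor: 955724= 2^2*7^1*11^1*29^1*107^1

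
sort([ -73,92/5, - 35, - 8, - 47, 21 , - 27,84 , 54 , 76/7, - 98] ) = [ - 98,  -  73, - 47, - 35, - 27, - 8,76/7 , 92/5,21, 54,  84]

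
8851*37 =327487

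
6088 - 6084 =4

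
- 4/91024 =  - 1/22756=- 0.00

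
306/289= 18/17 = 1.06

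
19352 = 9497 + 9855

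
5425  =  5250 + 175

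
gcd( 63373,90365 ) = 1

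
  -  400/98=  - 200/49 = -4.08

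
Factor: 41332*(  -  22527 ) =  - 931085964 = -2^2 * 3^2*2503^1*10333^1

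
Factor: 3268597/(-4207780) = - 2^(-2)*5^(-1)*61^( - 1)*739^1*3449^( - 1) *4423^1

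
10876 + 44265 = 55141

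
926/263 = 3 + 137/263 =3.52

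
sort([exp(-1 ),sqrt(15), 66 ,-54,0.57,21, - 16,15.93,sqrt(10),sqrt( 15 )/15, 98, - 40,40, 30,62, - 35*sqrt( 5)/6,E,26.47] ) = [  -  54 , - 40, - 16, - 35*sqrt( 5) /6,  sqrt( 15) /15,exp ( - 1), 0.57, E,sqrt( 10 ),sqrt( 15) , 15.93 , 21,26.47,30, 40,62,66, 98] 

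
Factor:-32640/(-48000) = 17/25 = 5^( - 2)*17^1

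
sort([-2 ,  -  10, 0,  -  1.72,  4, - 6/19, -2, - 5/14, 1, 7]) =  [ - 10, - 2,-2, - 1.72,  -  5/14,-6/19, 0, 1, 4,  7] 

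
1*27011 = 27011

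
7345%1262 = 1035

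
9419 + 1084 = 10503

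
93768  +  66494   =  160262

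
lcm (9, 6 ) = 18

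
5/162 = 5/162 = 0.03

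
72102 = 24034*3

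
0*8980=0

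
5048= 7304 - 2256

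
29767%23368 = 6399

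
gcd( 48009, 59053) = 1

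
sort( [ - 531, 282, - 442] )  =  [  -  531, - 442, 282 ] 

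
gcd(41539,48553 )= 1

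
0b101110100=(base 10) 372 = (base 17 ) 14f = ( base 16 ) 174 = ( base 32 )bk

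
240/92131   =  240/92131 = 0.00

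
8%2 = 0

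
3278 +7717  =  10995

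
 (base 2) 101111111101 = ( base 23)5ia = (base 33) 2R0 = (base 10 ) 3069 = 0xbfd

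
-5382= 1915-7297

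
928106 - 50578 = 877528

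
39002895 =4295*9081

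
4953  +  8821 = 13774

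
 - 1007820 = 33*( - 30540 )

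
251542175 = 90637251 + 160904924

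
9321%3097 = 30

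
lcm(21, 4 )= 84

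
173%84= 5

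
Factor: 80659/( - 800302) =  - 2^( - 1 )*79^1*1021^1 *400151^( - 1) 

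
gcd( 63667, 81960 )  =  1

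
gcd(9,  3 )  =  3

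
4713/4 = 1178 + 1/4  =  1178.25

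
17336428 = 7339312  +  9997116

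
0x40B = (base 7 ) 3006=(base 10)1035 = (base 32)10b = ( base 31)12c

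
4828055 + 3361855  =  8189910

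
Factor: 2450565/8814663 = 3^ ( - 2) * 5^1*11^(-1 )*59^1 *71^1*761^( - 1) = 20945/75339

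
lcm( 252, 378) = 756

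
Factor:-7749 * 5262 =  - 2^1*3^4*7^1*41^1 *877^1= - 40775238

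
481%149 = 34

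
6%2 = 0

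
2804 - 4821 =-2017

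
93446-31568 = 61878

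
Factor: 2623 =43^1*61^1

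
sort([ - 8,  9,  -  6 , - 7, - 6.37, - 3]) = [-8 , - 7 ,-6.37 ,-6,-3 , 9 ]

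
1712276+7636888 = 9349164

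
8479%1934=743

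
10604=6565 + 4039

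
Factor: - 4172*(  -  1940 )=2^4* 5^1*7^1*97^1* 149^1 = 8093680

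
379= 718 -339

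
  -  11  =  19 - 30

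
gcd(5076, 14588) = 4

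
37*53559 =1981683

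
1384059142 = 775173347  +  608885795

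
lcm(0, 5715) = 0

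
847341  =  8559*99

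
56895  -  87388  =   - 30493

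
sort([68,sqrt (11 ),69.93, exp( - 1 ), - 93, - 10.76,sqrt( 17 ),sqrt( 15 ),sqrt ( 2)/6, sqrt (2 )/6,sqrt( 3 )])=[ - 93 , - 10.76,sqrt( 2)/6,sqrt( 2)/6, exp( - 1 ),sqrt( 3 ),sqrt ( 11),  sqrt( 15 ) , sqrt( 17),  68,69.93] 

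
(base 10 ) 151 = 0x97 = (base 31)4R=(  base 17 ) 8F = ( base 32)4N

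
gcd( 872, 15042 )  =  218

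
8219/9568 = 8219/9568 = 0.86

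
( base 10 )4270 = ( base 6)31434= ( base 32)45E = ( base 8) 10256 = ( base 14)17b0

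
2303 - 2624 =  - 321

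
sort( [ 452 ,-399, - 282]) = [ - 399, - 282, 452]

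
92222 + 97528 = 189750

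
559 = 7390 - 6831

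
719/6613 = 719/6613=0.11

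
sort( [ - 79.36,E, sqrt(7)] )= [ - 79.36,  sqrt (7), E] 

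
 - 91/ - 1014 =7/78 = 0.09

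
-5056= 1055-6111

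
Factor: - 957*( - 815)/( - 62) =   -  779955/62= -2^( - 1)*3^1*5^1 * 11^1*29^1*31^(  -  1)  *163^1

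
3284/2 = 1642 = 1642.00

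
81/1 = 81 = 81.00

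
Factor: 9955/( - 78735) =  -3^( - 1 ) *11^1 * 29^( -1) = - 11/87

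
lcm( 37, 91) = 3367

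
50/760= 5/76 = 0.07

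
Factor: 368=2^4 * 23^1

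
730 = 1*730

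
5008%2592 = 2416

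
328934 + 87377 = 416311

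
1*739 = 739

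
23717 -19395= 4322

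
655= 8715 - 8060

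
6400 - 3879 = 2521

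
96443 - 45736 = 50707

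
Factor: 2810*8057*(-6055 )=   -  137086229350 = -2^1 * 5^2*7^2 * 173^1  *  281^1*1151^1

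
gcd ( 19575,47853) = 9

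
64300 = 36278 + 28022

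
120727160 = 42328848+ 78398312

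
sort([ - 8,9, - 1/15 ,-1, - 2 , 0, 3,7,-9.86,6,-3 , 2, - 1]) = [ - 9.86, - 8,-3, - 2,-1, - 1  ,- 1/15,0,2 , 3,6, 7, 9]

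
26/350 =13/175 = 0.07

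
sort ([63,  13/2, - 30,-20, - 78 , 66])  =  [ - 78, - 30,-20,13/2,63, 66]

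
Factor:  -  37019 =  - 37019^1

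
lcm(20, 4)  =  20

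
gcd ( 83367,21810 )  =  3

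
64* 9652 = 617728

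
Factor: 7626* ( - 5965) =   -  2^1 * 3^1 * 5^1*31^1*41^1*1193^1=- 45489090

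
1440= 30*48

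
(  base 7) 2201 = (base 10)785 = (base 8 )1421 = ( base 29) R2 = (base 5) 11120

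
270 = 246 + 24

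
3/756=1/252 = 0.00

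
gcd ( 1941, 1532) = 1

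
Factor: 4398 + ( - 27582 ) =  - 23184 = - 2^4*3^2*7^1*23^1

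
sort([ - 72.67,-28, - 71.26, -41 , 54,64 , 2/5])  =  [ - 72.67 , - 71.26, - 41, - 28,2/5,54,  64]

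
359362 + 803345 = 1162707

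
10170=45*226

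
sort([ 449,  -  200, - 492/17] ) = [ - 200, - 492/17,449 ]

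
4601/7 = 657  +  2/7 = 657.29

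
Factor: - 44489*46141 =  - 2052766949=- 17^1 * 2617^1 * 46141^1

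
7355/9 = 7355/9  =  817.22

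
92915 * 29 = 2694535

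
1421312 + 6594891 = 8016203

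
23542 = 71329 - 47787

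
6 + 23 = 29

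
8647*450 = 3891150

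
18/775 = 18/775 = 0.02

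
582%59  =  51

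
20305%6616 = 457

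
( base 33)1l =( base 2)110110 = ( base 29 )1p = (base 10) 54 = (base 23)28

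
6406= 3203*2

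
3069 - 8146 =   -  5077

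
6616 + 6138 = 12754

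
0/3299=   0  =  0.00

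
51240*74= 3791760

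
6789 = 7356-567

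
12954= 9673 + 3281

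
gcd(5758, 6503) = 1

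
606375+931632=1538007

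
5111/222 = 23 + 5/222 = 23.02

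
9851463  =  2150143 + 7701320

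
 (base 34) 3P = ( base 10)127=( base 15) 87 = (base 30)47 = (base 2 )1111111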